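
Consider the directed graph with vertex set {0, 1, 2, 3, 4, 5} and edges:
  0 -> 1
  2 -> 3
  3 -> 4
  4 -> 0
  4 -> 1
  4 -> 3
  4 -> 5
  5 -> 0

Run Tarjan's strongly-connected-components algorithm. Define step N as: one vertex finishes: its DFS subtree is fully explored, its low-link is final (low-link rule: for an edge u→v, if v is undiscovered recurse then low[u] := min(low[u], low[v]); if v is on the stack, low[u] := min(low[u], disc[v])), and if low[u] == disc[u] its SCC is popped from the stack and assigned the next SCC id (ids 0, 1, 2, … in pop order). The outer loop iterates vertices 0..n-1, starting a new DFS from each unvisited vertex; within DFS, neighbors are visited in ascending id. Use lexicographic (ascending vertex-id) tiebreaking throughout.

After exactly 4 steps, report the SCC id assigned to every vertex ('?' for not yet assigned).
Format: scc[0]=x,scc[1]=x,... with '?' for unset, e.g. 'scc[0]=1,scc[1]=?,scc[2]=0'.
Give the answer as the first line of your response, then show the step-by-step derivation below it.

scc[0]=1,scc[1]=0,scc[2]=?,scc[3]=?,scc[4]=?,scc[5]=2

step 1: low=(low[0]=0,low[1]=1,low[2]=?,low[3]=?,low[4]=?,low[5]=?); scc=(scc[0]=?,scc[1]=0,scc[2]=?,scc[3]=?,scc[4]=?,scc[5]=?)
step 2: low=(low[0]=0,low[1]=1,low[2]=?,low[3]=?,low[4]=?,low[5]=?); scc=(scc[0]=1,scc[1]=0,scc[2]=?,scc[3]=?,scc[4]=?,scc[5]=?)
step 3: low=(low[0]=0,low[1]=1,low[2]=2,low[3]=3,low[4]=3,low[5]=5); scc=(scc[0]=1,scc[1]=0,scc[2]=?,scc[3]=?,scc[4]=?,scc[5]=2)
step 4: low=(low[0]=0,low[1]=1,low[2]=2,low[3]=3,low[4]=3,low[5]=5); scc=(scc[0]=1,scc[1]=0,scc[2]=?,scc[3]=?,scc[4]=?,scc[5]=2)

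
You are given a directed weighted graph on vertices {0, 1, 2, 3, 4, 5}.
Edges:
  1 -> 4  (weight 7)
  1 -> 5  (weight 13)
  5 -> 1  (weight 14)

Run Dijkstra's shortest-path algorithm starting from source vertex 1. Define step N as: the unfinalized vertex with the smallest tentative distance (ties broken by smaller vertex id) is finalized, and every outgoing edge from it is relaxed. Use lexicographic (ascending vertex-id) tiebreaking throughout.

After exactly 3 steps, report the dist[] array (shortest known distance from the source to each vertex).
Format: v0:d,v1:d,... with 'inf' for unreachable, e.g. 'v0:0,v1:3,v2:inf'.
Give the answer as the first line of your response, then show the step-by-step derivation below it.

v0:inf,v1:0,v2:inf,v3:inf,v4:7,v5:13

step 1: dist = v0:inf,v1:0,v2:inf,v3:inf,v4:7,v5:13
step 2: dist = v0:inf,v1:0,v2:inf,v3:inf,v4:7,v5:13
step 3: dist = v0:inf,v1:0,v2:inf,v3:inf,v4:7,v5:13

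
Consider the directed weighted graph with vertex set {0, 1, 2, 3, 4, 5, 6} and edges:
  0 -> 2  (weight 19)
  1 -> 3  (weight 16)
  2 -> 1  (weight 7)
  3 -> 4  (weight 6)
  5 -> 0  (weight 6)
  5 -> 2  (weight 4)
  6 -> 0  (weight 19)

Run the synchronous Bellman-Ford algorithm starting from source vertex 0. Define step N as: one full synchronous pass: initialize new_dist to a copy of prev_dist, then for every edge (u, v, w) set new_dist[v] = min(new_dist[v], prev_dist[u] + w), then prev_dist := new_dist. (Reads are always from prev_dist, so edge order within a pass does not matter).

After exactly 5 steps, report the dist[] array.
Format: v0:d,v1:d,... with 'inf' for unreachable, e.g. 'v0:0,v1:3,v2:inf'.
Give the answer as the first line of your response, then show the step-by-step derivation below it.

v0:0,v1:26,v2:19,v3:42,v4:48,v5:inf,v6:inf

step 1: dist = v0:0,v1:inf,v2:19,v3:inf,v4:inf,v5:inf,v6:inf
step 2: dist = v0:0,v1:26,v2:19,v3:inf,v4:inf,v5:inf,v6:inf
step 3: dist = v0:0,v1:26,v2:19,v3:42,v4:inf,v5:inf,v6:inf
step 4: dist = v0:0,v1:26,v2:19,v3:42,v4:48,v5:inf,v6:inf
step 5: dist = v0:0,v1:26,v2:19,v3:42,v4:48,v5:inf,v6:inf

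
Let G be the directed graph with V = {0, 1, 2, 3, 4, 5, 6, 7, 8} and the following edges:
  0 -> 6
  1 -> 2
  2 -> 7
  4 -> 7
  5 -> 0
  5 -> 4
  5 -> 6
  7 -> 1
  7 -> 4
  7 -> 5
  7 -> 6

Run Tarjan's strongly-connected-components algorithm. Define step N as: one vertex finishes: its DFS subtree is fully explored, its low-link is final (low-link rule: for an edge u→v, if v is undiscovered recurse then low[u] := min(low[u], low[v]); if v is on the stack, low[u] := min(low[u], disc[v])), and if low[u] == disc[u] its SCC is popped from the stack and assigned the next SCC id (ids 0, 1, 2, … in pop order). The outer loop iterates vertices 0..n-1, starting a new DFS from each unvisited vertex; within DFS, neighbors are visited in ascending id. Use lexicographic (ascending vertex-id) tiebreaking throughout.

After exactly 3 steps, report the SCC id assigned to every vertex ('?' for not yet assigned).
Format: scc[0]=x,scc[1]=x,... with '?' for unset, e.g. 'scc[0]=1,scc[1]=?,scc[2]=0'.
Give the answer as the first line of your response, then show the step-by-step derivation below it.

scc[0]=1,scc[1]=?,scc[2]=?,scc[3]=?,scc[4]=?,scc[5]=?,scc[6]=0,scc[7]=?,scc[8]=?

step 1: low=(low[0]=0,low[1]=?,low[2]=?,low[3]=?,low[4]=?,low[5]=?,low[6]=1,low[7]=?,low[8]=?); scc=(scc[0]=?,scc[1]=?,scc[2]=?,scc[3]=?,scc[4]=?,scc[5]=?,scc[6]=0,scc[7]=?,scc[8]=?)
step 2: low=(low[0]=0,low[1]=?,low[2]=?,low[3]=?,low[4]=?,low[5]=?,low[6]=1,low[7]=?,low[8]=?); scc=(scc[0]=1,scc[1]=?,scc[2]=?,scc[3]=?,scc[4]=?,scc[5]=?,scc[6]=0,scc[7]=?,scc[8]=?)
step 3: low=(low[0]=0,low[1]=2,low[2]=3,low[3]=?,low[4]=4,low[5]=?,low[6]=1,low[7]=2,low[8]=?); scc=(scc[0]=1,scc[1]=?,scc[2]=?,scc[3]=?,scc[4]=?,scc[5]=?,scc[6]=0,scc[7]=?,scc[8]=?)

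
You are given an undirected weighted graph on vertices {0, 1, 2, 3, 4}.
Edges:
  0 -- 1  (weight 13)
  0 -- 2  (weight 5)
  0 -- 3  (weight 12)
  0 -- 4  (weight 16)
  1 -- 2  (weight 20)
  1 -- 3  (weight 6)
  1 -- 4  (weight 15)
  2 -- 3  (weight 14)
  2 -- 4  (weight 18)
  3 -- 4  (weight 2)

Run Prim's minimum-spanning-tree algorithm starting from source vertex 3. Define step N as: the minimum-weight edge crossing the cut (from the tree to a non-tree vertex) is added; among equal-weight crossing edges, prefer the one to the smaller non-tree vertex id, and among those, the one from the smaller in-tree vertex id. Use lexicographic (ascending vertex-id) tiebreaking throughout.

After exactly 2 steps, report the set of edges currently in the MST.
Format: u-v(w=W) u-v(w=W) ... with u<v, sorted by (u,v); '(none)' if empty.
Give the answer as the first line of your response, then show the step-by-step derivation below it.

1-3(w=6) 3-4(w=2)

step 1: add edge 3-4 (w=2); MST = {3-4(w=2)}
step 2: add edge 1-3 (w=6); MST = {1-3(w=6) 3-4(w=2)}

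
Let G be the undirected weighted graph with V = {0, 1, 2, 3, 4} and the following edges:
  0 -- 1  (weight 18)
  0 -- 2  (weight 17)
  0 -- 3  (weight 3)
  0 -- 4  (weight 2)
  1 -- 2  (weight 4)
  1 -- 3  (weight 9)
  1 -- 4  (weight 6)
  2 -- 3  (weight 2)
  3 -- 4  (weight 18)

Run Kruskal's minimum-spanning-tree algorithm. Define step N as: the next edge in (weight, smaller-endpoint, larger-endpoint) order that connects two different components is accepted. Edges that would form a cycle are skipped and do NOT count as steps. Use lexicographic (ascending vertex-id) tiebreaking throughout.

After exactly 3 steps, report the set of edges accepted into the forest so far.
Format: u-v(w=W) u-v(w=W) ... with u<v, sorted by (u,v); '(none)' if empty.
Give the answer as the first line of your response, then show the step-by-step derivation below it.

0-3(w=3) 0-4(w=2) 2-3(w=2)

step 1: add edge 0-4 (w=2); MST = {0-4(w=2)}
step 2: add edge 2-3 (w=2); MST = {0-4(w=2) 2-3(w=2)}
step 3: add edge 0-3 (w=3); MST = {0-3(w=3) 0-4(w=2) 2-3(w=2)}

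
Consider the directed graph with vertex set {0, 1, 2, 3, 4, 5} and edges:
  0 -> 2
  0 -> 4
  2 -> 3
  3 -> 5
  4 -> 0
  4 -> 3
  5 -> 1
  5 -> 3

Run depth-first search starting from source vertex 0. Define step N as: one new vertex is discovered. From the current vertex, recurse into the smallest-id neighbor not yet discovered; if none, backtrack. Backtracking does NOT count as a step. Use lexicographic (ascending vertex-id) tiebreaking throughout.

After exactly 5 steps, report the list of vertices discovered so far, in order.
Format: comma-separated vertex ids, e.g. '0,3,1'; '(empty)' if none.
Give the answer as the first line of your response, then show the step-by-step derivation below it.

0,2,3,5,1

step 1: discover 0; path=0; order=0
step 2: discover 2; path=0>2; order=0,2
step 3: discover 3; path=0>2>3; order=0,2,3
step 4: discover 5; path=0>2>3>5; order=0,2,3,5
step 5: discover 1; path=0>2>3>5>1; order=0,2,3,5,1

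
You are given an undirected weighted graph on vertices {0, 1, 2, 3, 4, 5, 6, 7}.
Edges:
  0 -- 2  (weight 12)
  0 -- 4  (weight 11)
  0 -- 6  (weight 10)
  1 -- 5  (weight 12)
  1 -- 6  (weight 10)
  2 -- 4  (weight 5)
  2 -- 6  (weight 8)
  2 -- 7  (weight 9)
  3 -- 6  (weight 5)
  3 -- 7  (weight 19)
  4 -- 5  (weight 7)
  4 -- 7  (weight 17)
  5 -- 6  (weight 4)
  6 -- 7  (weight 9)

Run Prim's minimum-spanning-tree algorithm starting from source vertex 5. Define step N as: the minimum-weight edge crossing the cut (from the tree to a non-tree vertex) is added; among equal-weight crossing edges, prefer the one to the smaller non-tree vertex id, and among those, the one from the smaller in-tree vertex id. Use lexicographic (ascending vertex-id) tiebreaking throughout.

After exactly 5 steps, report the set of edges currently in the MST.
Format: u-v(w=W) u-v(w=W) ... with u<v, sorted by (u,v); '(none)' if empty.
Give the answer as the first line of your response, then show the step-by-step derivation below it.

2-4(w=5) 2-7(w=9) 3-6(w=5) 4-5(w=7) 5-6(w=4)

step 1: add edge 5-6 (w=4); MST = {5-6(w=4)}
step 2: add edge 3-6 (w=5); MST = {3-6(w=5) 5-6(w=4)}
step 3: add edge 4-5 (w=7); MST = {3-6(w=5) 4-5(w=7) 5-6(w=4)}
step 4: add edge 2-4 (w=5); MST = {2-4(w=5) 3-6(w=5) 4-5(w=7) 5-6(w=4)}
step 5: add edge 2-7 (w=9); MST = {2-4(w=5) 2-7(w=9) 3-6(w=5) 4-5(w=7) 5-6(w=4)}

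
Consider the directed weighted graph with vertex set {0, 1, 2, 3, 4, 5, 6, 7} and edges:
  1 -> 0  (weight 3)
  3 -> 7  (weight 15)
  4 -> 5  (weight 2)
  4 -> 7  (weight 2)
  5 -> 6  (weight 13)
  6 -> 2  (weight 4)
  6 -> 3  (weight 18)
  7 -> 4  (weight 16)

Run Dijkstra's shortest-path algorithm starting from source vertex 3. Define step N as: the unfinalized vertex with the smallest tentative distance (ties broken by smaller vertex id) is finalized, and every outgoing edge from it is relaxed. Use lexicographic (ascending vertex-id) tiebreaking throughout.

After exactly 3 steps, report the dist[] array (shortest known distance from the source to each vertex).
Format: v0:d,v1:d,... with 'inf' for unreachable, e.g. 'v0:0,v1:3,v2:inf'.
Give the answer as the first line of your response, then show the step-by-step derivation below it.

v0:inf,v1:inf,v2:inf,v3:0,v4:31,v5:33,v6:inf,v7:15

step 1: dist = v0:inf,v1:inf,v2:inf,v3:0,v4:inf,v5:inf,v6:inf,v7:15
step 2: dist = v0:inf,v1:inf,v2:inf,v3:0,v4:31,v5:inf,v6:inf,v7:15
step 3: dist = v0:inf,v1:inf,v2:inf,v3:0,v4:31,v5:33,v6:inf,v7:15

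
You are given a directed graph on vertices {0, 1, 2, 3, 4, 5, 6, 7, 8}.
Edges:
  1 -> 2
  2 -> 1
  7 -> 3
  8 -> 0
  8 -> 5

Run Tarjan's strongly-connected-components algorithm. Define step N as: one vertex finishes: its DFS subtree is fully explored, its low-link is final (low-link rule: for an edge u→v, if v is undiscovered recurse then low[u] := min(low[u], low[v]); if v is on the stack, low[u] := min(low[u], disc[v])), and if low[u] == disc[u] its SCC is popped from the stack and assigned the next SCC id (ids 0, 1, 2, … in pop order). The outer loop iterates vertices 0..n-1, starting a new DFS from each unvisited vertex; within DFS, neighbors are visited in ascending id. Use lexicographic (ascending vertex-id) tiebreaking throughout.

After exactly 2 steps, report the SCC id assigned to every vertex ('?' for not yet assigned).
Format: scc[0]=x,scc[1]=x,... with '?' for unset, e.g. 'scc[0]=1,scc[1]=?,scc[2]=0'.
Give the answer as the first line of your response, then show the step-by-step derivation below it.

scc[0]=0,scc[1]=?,scc[2]=?,scc[3]=?,scc[4]=?,scc[5]=?,scc[6]=?,scc[7]=?,scc[8]=?

step 1: low=(low[0]=0,low[1]=?,low[2]=?,low[3]=?,low[4]=?,low[5]=?,low[6]=?,low[7]=?,low[8]=?); scc=(scc[0]=0,scc[1]=?,scc[2]=?,scc[3]=?,scc[4]=?,scc[5]=?,scc[6]=?,scc[7]=?,scc[8]=?)
step 2: low=(low[0]=0,low[1]=1,low[2]=1,low[3]=?,low[4]=?,low[5]=?,low[6]=?,low[7]=?,low[8]=?); scc=(scc[0]=0,scc[1]=?,scc[2]=?,scc[3]=?,scc[4]=?,scc[5]=?,scc[6]=?,scc[7]=?,scc[8]=?)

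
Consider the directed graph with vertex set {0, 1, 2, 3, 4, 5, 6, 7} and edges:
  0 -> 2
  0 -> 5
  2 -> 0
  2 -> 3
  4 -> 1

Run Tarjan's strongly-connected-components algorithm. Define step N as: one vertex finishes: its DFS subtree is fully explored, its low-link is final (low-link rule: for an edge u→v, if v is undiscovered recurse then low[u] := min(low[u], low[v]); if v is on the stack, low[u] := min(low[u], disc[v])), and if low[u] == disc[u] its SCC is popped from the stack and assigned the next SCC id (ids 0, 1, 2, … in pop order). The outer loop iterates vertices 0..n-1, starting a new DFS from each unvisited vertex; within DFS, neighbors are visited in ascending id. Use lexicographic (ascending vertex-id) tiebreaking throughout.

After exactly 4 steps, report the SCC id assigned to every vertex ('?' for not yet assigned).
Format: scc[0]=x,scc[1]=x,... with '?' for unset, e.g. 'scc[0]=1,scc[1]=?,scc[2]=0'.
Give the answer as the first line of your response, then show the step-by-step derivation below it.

scc[0]=2,scc[1]=?,scc[2]=2,scc[3]=0,scc[4]=?,scc[5]=1,scc[6]=?,scc[7]=?

step 1: low=(low[0]=0,low[1]=?,low[2]=0,low[3]=2,low[4]=?,low[5]=?,low[6]=?,low[7]=?); scc=(scc[0]=?,scc[1]=?,scc[2]=?,scc[3]=0,scc[4]=?,scc[5]=?,scc[6]=?,scc[7]=?)
step 2: low=(low[0]=0,low[1]=?,low[2]=0,low[3]=2,low[4]=?,low[5]=?,low[6]=?,low[7]=?); scc=(scc[0]=?,scc[1]=?,scc[2]=?,scc[3]=0,scc[4]=?,scc[5]=?,scc[6]=?,scc[7]=?)
step 3: low=(low[0]=0,low[1]=?,low[2]=0,low[3]=2,low[4]=?,low[5]=3,low[6]=?,low[7]=?); scc=(scc[0]=?,scc[1]=?,scc[2]=?,scc[3]=0,scc[4]=?,scc[5]=1,scc[6]=?,scc[7]=?)
step 4: low=(low[0]=0,low[1]=?,low[2]=0,low[3]=2,low[4]=?,low[5]=3,low[6]=?,low[7]=?); scc=(scc[0]=2,scc[1]=?,scc[2]=2,scc[3]=0,scc[4]=?,scc[5]=1,scc[6]=?,scc[7]=?)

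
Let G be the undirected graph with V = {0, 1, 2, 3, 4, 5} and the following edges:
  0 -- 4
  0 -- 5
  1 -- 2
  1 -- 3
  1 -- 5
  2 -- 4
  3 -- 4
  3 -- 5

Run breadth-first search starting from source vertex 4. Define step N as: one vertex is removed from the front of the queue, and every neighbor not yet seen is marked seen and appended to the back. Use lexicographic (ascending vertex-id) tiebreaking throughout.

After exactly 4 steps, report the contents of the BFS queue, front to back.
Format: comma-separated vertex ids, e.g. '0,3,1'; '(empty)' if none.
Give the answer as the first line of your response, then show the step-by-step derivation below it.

5,1

step 1: dequeue 4; queue=[0,2,3]; order=4
step 2: dequeue 0; queue=[2,3,5]; order=4,0
step 3: dequeue 2; queue=[3,5,1]; order=4,0,2
step 4: dequeue 3; queue=[5,1]; order=4,0,2,3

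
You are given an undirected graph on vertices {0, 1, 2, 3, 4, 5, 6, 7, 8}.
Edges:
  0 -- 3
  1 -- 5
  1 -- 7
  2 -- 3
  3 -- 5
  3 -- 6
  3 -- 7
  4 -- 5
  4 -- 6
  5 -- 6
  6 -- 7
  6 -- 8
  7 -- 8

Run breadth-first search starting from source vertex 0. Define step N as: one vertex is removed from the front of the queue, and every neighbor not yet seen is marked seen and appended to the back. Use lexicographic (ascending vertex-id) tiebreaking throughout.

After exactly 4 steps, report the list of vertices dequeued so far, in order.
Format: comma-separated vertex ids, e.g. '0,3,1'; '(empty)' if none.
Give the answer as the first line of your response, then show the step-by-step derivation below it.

0,3,2,5

step 1: dequeue 0; queue=[3]; order=0
step 2: dequeue 3; queue=[2,5,6,7]; order=0,3
step 3: dequeue 2; queue=[5,6,7]; order=0,3,2
step 4: dequeue 5; queue=[6,7,1,4]; order=0,3,2,5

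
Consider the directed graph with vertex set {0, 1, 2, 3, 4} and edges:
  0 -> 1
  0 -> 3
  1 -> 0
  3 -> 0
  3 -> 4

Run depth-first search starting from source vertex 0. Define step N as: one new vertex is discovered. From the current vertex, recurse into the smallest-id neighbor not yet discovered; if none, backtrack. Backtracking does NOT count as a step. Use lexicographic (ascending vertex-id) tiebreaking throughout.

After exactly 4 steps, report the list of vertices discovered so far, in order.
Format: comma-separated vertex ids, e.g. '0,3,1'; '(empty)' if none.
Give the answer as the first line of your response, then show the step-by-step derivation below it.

0,1,3,4

step 1: discover 0; path=0; order=0
step 2: discover 1; path=0>1; order=0,1
step 3: discover 3; path=0>3; order=0,1,3
step 4: discover 4; path=0>3>4; order=0,1,3,4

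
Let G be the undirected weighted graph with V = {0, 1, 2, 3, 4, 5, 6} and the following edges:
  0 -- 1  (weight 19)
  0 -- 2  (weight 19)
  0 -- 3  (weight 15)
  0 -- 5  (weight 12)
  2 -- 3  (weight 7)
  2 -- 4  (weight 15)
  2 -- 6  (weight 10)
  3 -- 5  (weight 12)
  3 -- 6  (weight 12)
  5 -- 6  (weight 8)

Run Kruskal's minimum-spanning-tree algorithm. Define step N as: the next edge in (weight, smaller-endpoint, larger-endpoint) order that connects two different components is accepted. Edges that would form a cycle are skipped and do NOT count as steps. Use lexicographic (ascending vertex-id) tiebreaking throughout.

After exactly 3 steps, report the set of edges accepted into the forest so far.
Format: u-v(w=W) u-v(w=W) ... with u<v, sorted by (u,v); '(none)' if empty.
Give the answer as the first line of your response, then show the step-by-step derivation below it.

2-3(w=7) 2-6(w=10) 5-6(w=8)

step 1: add edge 2-3 (w=7); MST = {2-3(w=7)}
step 2: add edge 5-6 (w=8); MST = {2-3(w=7) 5-6(w=8)}
step 3: add edge 2-6 (w=10); MST = {2-3(w=7) 2-6(w=10) 5-6(w=8)}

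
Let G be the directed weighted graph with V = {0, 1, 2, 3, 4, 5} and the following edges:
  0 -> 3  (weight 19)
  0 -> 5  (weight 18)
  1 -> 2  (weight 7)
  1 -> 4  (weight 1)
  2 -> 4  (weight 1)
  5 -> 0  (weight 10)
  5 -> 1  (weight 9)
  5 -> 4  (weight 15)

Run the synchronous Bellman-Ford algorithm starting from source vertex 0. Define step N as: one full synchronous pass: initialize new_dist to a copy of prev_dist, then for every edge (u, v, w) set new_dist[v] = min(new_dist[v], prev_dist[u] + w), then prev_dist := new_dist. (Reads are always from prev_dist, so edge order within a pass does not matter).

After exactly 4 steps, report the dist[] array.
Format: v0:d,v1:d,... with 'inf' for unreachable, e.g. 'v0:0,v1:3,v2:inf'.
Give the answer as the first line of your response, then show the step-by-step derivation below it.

v0:0,v1:27,v2:34,v3:19,v4:28,v5:18

step 1: dist = v0:0,v1:inf,v2:inf,v3:19,v4:inf,v5:18
step 2: dist = v0:0,v1:27,v2:inf,v3:19,v4:33,v5:18
step 3: dist = v0:0,v1:27,v2:34,v3:19,v4:28,v5:18
step 4: dist = v0:0,v1:27,v2:34,v3:19,v4:28,v5:18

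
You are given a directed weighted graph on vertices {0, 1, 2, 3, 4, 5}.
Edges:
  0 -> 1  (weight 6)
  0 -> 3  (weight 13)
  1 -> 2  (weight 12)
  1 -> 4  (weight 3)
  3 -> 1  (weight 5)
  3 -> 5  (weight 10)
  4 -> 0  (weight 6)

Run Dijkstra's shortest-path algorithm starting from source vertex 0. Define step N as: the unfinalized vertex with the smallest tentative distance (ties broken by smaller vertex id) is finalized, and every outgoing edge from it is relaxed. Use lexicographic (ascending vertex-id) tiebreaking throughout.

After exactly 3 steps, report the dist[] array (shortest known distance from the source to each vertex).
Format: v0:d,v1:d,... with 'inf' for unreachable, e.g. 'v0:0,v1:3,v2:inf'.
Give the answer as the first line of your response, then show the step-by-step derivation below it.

v0:0,v1:6,v2:18,v3:13,v4:9,v5:inf

step 1: dist = v0:0,v1:6,v2:inf,v3:13,v4:inf,v5:inf
step 2: dist = v0:0,v1:6,v2:18,v3:13,v4:9,v5:inf
step 3: dist = v0:0,v1:6,v2:18,v3:13,v4:9,v5:inf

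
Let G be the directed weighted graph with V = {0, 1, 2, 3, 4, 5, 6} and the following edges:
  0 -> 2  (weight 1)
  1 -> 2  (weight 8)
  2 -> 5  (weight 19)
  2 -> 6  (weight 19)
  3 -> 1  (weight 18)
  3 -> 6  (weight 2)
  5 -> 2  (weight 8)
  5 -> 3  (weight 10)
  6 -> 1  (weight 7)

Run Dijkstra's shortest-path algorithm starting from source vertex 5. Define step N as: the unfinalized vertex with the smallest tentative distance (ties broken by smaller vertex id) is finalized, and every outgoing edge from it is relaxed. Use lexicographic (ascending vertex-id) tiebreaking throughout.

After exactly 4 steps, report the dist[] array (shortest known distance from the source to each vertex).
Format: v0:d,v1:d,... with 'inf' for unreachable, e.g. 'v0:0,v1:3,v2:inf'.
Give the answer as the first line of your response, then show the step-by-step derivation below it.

v0:inf,v1:19,v2:8,v3:10,v4:inf,v5:0,v6:12

step 1: dist = v0:inf,v1:inf,v2:8,v3:10,v4:inf,v5:0,v6:inf
step 2: dist = v0:inf,v1:inf,v2:8,v3:10,v4:inf,v5:0,v6:27
step 3: dist = v0:inf,v1:28,v2:8,v3:10,v4:inf,v5:0,v6:12
step 4: dist = v0:inf,v1:19,v2:8,v3:10,v4:inf,v5:0,v6:12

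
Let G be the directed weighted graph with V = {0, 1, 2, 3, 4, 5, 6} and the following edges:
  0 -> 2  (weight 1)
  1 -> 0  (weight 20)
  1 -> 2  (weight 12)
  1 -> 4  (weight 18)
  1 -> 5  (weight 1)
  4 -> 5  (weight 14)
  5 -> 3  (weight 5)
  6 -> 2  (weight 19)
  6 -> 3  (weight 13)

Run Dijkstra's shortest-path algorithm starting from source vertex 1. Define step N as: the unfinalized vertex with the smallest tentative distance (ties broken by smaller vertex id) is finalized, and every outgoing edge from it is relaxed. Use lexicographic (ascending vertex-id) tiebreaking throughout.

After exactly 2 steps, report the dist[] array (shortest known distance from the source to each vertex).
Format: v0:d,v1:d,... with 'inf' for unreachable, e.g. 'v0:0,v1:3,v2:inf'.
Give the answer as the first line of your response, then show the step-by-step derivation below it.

v0:20,v1:0,v2:12,v3:6,v4:18,v5:1,v6:inf

step 1: dist = v0:20,v1:0,v2:12,v3:inf,v4:18,v5:1,v6:inf
step 2: dist = v0:20,v1:0,v2:12,v3:6,v4:18,v5:1,v6:inf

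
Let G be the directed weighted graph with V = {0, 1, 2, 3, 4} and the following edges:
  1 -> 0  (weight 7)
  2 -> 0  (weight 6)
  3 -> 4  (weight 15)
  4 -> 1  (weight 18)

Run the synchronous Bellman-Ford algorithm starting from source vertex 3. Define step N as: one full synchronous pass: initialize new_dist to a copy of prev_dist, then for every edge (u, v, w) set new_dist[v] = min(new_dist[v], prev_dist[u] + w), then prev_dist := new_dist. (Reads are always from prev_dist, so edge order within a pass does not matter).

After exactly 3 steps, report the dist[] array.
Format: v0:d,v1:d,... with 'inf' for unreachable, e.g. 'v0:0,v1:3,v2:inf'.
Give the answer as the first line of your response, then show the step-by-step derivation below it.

v0:40,v1:33,v2:inf,v3:0,v4:15

step 1: dist = v0:inf,v1:inf,v2:inf,v3:0,v4:15
step 2: dist = v0:inf,v1:33,v2:inf,v3:0,v4:15
step 3: dist = v0:40,v1:33,v2:inf,v3:0,v4:15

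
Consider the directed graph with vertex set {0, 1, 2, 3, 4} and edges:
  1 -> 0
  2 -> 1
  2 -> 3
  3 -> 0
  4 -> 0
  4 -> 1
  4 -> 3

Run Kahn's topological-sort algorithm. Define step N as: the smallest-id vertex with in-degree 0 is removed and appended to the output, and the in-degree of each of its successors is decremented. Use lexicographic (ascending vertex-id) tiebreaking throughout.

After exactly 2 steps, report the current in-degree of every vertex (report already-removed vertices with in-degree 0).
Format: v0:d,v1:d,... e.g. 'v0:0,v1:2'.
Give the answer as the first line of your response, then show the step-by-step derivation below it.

v0:2,v1:0,v2:0,v3:0,v4:0

step 1: output 2; order=[2]; indeg=(3,1,0,1,0)
step 2: output 4; order=[2,4]; indeg=(2,0,0,0,0)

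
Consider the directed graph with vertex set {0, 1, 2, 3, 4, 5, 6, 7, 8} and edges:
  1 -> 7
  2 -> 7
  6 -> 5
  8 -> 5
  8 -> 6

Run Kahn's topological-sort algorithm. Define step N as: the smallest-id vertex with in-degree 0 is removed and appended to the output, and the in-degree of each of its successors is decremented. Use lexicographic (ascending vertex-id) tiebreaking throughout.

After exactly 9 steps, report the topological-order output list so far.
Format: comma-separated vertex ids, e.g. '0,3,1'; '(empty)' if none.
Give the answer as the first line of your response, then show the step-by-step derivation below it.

0,1,2,3,4,7,8,6,5

step 1: output 0; order=[0]; indeg=(0,0,0,0,0,2,1,2,0)
step 2: output 1; order=[0,1]; indeg=(0,0,0,0,0,2,1,1,0)
step 3: output 2; order=[0,1,2]; indeg=(0,0,0,0,0,2,1,0,0)
step 4: output 3; order=[0,1,2,3]; indeg=(0,0,0,0,0,2,1,0,0)
step 5: output 4; order=[0,1,2,3,4]; indeg=(0,0,0,0,0,2,1,0,0)
step 6: output 7; order=[0,1,2,3,4,7]; indeg=(0,0,0,0,0,2,1,0,0)
step 7: output 8; order=[0,1,2,3,4,7,8]; indeg=(0,0,0,0,0,1,0,0,0)
step 8: output 6; order=[0,1,2,3,4,7,8,6]; indeg=(0,0,0,0,0,0,0,0,0)
step 9: output 5; order=[0,1,2,3,4,7,8,6,5]; indeg=(0,0,0,0,0,0,0,0,0)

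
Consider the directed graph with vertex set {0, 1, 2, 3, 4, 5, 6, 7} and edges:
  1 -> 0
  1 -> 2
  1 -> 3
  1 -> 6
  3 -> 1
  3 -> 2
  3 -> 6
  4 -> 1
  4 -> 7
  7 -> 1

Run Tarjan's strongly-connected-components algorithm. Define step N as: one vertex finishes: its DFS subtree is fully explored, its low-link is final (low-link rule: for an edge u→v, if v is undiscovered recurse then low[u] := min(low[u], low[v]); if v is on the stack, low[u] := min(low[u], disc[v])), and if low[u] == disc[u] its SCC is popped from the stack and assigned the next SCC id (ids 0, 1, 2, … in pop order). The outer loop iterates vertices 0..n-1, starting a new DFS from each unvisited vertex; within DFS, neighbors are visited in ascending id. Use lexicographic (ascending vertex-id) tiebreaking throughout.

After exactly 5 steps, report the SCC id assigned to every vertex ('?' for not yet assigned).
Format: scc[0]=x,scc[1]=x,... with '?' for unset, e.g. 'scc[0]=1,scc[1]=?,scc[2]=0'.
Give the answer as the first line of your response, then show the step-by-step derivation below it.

scc[0]=0,scc[1]=3,scc[2]=1,scc[3]=3,scc[4]=?,scc[5]=?,scc[6]=2,scc[7]=?

step 1: low=(low[0]=0,low[1]=?,low[2]=?,low[3]=?,low[4]=?,low[5]=?,low[6]=?,low[7]=?); scc=(scc[0]=0,scc[1]=?,scc[2]=?,scc[3]=?,scc[4]=?,scc[5]=?,scc[6]=?,scc[7]=?)
step 2: low=(low[0]=0,low[1]=1,low[2]=2,low[3]=?,low[4]=?,low[5]=?,low[6]=?,low[7]=?); scc=(scc[0]=0,scc[1]=?,scc[2]=1,scc[3]=?,scc[4]=?,scc[5]=?,scc[6]=?,scc[7]=?)
step 3: low=(low[0]=0,low[1]=1,low[2]=2,low[3]=1,low[4]=?,low[5]=?,low[6]=4,low[7]=?); scc=(scc[0]=0,scc[1]=?,scc[2]=1,scc[3]=?,scc[4]=?,scc[5]=?,scc[6]=2,scc[7]=?)
step 4: low=(low[0]=0,low[1]=1,low[2]=2,low[3]=1,low[4]=?,low[5]=?,low[6]=4,low[7]=?); scc=(scc[0]=0,scc[1]=?,scc[2]=1,scc[3]=?,scc[4]=?,scc[5]=?,scc[6]=2,scc[7]=?)
step 5: low=(low[0]=0,low[1]=1,low[2]=2,low[3]=1,low[4]=?,low[5]=?,low[6]=4,low[7]=?); scc=(scc[0]=0,scc[1]=3,scc[2]=1,scc[3]=3,scc[4]=?,scc[5]=?,scc[6]=2,scc[7]=?)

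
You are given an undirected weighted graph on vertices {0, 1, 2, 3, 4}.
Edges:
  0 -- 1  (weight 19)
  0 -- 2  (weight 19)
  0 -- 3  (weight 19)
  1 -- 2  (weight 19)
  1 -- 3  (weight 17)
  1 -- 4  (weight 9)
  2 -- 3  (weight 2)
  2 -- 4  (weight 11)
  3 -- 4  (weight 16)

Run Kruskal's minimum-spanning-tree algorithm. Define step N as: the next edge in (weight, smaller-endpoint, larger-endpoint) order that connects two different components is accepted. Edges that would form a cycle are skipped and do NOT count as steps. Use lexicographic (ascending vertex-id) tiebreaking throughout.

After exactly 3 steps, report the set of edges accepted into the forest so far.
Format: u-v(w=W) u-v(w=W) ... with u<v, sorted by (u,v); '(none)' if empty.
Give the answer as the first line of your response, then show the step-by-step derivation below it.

1-4(w=9) 2-3(w=2) 2-4(w=11)

step 1: add edge 2-3 (w=2); MST = {2-3(w=2)}
step 2: add edge 1-4 (w=9); MST = {1-4(w=9) 2-3(w=2)}
step 3: add edge 2-4 (w=11); MST = {1-4(w=9) 2-3(w=2) 2-4(w=11)}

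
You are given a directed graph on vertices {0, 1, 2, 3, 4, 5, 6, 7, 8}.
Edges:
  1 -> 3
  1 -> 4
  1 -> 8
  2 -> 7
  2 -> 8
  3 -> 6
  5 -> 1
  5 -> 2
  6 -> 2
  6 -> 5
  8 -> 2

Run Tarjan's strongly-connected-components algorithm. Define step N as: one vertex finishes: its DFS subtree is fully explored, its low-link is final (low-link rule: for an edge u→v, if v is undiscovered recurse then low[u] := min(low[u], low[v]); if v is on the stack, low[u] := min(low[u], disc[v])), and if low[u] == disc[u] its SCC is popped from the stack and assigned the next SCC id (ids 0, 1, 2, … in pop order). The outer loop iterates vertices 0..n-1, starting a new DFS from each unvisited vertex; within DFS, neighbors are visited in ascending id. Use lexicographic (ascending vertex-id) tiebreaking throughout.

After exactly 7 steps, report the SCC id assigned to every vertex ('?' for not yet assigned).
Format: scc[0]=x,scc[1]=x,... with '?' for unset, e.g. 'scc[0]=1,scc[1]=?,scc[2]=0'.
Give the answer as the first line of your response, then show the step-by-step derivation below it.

scc[0]=0,scc[1]=?,scc[2]=2,scc[3]=?,scc[4]=?,scc[5]=?,scc[6]=?,scc[7]=1,scc[8]=2

step 1: low=(low[0]=0,low[1]=?,low[2]=?,low[3]=?,low[4]=?,low[5]=?,low[6]=?,low[7]=?,low[8]=?); scc=(scc[0]=0,scc[1]=?,scc[2]=?,scc[3]=?,scc[4]=?,scc[5]=?,scc[6]=?,scc[7]=?,scc[8]=?)
step 2: low=(low[0]=0,low[1]=1,low[2]=4,low[3]=2,low[4]=?,low[5]=?,low[6]=3,low[7]=5,low[8]=?); scc=(scc[0]=0,scc[1]=?,scc[2]=?,scc[3]=?,scc[4]=?,scc[5]=?,scc[6]=?,scc[7]=1,scc[8]=?)
step 3: low=(low[0]=0,low[1]=1,low[2]=4,low[3]=2,low[4]=?,low[5]=?,low[6]=3,low[7]=5,low[8]=4); scc=(scc[0]=0,scc[1]=?,scc[2]=?,scc[3]=?,scc[4]=?,scc[5]=?,scc[6]=?,scc[7]=1,scc[8]=?)
step 4: low=(low[0]=0,low[1]=1,low[2]=4,low[3]=2,low[4]=?,low[5]=?,low[6]=3,low[7]=5,low[8]=4); scc=(scc[0]=0,scc[1]=?,scc[2]=2,scc[3]=?,scc[4]=?,scc[5]=?,scc[6]=?,scc[7]=1,scc[8]=2)
step 5: low=(low[0]=0,low[1]=1,low[2]=4,low[3]=2,low[4]=?,low[5]=1,low[6]=3,low[7]=5,low[8]=4); scc=(scc[0]=0,scc[1]=?,scc[2]=2,scc[3]=?,scc[4]=?,scc[5]=?,scc[6]=?,scc[7]=1,scc[8]=2)
step 6: low=(low[0]=0,low[1]=1,low[2]=4,low[3]=2,low[4]=?,low[5]=1,low[6]=1,low[7]=5,low[8]=4); scc=(scc[0]=0,scc[1]=?,scc[2]=2,scc[3]=?,scc[4]=?,scc[5]=?,scc[6]=?,scc[7]=1,scc[8]=2)
step 7: low=(low[0]=0,low[1]=1,low[2]=4,low[3]=1,low[4]=?,low[5]=1,low[6]=1,low[7]=5,low[8]=4); scc=(scc[0]=0,scc[1]=?,scc[2]=2,scc[3]=?,scc[4]=?,scc[5]=?,scc[6]=?,scc[7]=1,scc[8]=2)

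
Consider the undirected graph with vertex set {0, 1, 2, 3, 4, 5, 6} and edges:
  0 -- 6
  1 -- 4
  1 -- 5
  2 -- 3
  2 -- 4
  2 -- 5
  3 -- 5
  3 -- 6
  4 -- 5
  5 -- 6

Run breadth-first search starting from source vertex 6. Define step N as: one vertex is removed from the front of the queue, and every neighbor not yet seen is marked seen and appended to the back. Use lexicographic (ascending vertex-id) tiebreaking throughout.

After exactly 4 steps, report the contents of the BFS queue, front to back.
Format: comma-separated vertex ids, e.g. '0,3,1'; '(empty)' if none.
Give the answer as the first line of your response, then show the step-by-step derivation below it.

2,1,4

step 1: dequeue 6; queue=[0,3,5]; order=6
step 2: dequeue 0; queue=[3,5]; order=6,0
step 3: dequeue 3; queue=[5,2]; order=6,0,3
step 4: dequeue 5; queue=[2,1,4]; order=6,0,3,5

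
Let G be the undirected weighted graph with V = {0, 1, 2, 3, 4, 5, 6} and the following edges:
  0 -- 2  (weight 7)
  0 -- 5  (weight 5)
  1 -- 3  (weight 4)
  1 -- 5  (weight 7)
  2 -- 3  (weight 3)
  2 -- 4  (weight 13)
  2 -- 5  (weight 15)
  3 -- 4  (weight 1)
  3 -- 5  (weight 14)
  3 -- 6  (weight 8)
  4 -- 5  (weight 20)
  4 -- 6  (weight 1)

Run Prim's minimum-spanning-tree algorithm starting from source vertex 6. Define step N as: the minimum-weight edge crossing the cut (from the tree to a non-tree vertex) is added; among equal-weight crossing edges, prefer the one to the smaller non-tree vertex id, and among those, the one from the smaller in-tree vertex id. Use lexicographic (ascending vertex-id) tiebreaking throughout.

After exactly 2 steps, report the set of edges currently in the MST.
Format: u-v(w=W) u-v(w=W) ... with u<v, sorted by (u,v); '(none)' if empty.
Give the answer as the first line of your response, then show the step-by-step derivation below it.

3-4(w=1) 4-6(w=1)

step 1: add edge 4-6 (w=1); MST = {4-6(w=1)}
step 2: add edge 3-4 (w=1); MST = {3-4(w=1) 4-6(w=1)}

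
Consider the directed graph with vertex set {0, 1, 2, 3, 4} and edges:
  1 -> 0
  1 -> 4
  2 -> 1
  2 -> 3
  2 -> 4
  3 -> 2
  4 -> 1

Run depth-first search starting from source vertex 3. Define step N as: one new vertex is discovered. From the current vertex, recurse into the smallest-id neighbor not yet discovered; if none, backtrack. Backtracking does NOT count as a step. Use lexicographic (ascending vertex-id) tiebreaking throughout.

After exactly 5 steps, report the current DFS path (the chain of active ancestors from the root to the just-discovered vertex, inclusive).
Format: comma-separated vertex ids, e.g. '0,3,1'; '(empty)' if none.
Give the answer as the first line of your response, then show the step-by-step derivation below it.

3,2,1,4

step 1: discover 3; path=3; order=3
step 2: discover 2; path=3>2; order=3,2
step 3: discover 1; path=3>2>1; order=3,2,1
step 4: discover 0; path=3>2>1>0; order=3,2,1,0
step 5: discover 4; path=3>2>1>4; order=3,2,1,0,4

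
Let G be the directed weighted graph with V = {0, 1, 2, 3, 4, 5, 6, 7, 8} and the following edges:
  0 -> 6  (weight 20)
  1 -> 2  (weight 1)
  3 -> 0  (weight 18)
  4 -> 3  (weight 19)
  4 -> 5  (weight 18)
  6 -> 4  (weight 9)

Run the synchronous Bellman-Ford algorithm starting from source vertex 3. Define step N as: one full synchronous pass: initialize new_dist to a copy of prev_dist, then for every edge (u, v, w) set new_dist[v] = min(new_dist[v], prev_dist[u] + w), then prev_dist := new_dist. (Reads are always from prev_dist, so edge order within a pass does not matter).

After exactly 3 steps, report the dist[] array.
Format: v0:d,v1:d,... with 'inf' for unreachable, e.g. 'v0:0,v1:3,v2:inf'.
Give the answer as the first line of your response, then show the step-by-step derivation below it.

v0:18,v1:inf,v2:inf,v3:0,v4:47,v5:inf,v6:38,v7:inf,v8:inf

step 1: dist = v0:18,v1:inf,v2:inf,v3:0,v4:inf,v5:inf,v6:inf,v7:inf,v8:inf
step 2: dist = v0:18,v1:inf,v2:inf,v3:0,v4:inf,v5:inf,v6:38,v7:inf,v8:inf
step 3: dist = v0:18,v1:inf,v2:inf,v3:0,v4:47,v5:inf,v6:38,v7:inf,v8:inf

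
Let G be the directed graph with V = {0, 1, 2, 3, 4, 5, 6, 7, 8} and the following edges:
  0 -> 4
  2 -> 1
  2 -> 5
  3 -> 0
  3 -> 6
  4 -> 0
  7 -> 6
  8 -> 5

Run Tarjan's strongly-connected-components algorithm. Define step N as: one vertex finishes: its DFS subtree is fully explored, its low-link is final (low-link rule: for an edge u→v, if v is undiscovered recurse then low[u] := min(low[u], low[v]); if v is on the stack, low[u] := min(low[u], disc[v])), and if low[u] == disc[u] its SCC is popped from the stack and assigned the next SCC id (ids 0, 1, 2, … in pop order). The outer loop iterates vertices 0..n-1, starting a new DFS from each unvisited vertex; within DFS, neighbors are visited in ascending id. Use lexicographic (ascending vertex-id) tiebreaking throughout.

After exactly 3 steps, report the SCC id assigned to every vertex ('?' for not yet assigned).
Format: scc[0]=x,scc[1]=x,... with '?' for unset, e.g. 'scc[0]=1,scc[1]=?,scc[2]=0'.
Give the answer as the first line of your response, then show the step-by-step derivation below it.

scc[0]=0,scc[1]=1,scc[2]=?,scc[3]=?,scc[4]=0,scc[5]=?,scc[6]=?,scc[7]=?,scc[8]=?

step 1: low=(low[0]=0,low[1]=?,low[2]=?,low[3]=?,low[4]=0,low[5]=?,low[6]=?,low[7]=?,low[8]=?); scc=(scc[0]=?,scc[1]=?,scc[2]=?,scc[3]=?,scc[4]=?,scc[5]=?,scc[6]=?,scc[7]=?,scc[8]=?)
step 2: low=(low[0]=0,low[1]=?,low[2]=?,low[3]=?,low[4]=0,low[5]=?,low[6]=?,low[7]=?,low[8]=?); scc=(scc[0]=0,scc[1]=?,scc[2]=?,scc[3]=?,scc[4]=0,scc[5]=?,scc[6]=?,scc[7]=?,scc[8]=?)
step 3: low=(low[0]=0,low[1]=2,low[2]=?,low[3]=?,low[4]=0,low[5]=?,low[6]=?,low[7]=?,low[8]=?); scc=(scc[0]=0,scc[1]=1,scc[2]=?,scc[3]=?,scc[4]=0,scc[5]=?,scc[6]=?,scc[7]=?,scc[8]=?)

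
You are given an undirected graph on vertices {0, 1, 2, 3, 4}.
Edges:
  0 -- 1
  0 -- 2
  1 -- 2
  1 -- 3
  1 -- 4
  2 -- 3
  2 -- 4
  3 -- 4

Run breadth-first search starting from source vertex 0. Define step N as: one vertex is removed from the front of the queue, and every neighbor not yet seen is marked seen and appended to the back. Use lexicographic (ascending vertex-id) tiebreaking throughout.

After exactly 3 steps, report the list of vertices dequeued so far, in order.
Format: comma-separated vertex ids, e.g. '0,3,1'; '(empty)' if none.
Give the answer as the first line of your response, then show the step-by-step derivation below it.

0,1,2

step 1: dequeue 0; queue=[1,2]; order=0
step 2: dequeue 1; queue=[2,3,4]; order=0,1
step 3: dequeue 2; queue=[3,4]; order=0,1,2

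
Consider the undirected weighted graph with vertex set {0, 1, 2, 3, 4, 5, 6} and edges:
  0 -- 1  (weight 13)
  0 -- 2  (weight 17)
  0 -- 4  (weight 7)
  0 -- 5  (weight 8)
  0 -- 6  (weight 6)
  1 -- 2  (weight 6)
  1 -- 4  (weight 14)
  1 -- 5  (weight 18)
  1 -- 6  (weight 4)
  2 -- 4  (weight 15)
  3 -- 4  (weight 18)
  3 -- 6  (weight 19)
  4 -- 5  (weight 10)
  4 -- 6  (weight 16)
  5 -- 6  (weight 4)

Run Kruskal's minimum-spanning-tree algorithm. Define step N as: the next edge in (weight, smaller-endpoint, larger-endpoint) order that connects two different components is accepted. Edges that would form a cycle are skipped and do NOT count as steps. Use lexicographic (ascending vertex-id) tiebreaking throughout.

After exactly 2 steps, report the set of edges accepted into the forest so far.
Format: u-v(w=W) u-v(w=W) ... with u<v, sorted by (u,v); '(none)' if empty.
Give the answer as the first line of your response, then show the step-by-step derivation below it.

1-6(w=4) 5-6(w=4)

step 1: add edge 1-6 (w=4); MST = {1-6(w=4)}
step 2: add edge 5-6 (w=4); MST = {1-6(w=4) 5-6(w=4)}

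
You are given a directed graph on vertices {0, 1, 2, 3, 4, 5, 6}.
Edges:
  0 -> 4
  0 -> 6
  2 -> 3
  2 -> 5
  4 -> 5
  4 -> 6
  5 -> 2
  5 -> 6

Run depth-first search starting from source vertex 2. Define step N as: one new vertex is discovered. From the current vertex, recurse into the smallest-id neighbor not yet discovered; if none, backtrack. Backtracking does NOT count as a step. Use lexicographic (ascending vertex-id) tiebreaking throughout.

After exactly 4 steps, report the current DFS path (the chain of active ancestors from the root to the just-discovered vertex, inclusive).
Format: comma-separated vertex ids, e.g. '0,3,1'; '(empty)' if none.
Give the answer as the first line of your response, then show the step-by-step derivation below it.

2,5,6

step 1: discover 2; path=2; order=2
step 2: discover 3; path=2>3; order=2,3
step 3: discover 5; path=2>5; order=2,3,5
step 4: discover 6; path=2>5>6; order=2,3,5,6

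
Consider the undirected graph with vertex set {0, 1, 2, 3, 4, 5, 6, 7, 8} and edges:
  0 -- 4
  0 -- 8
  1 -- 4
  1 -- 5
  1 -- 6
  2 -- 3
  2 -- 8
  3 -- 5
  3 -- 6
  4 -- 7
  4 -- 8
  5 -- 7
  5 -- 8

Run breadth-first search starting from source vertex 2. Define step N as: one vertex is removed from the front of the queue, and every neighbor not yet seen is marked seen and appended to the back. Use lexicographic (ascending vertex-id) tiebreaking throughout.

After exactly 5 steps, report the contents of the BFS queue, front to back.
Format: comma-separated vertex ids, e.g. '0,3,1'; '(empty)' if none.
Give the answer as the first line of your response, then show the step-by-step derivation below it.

0,4,1,7

step 1: dequeue 2; queue=[3,8]; order=2
step 2: dequeue 3; queue=[8,5,6]; order=2,3
step 3: dequeue 8; queue=[5,6,0,4]; order=2,3,8
step 4: dequeue 5; queue=[6,0,4,1,7]; order=2,3,8,5
step 5: dequeue 6; queue=[0,4,1,7]; order=2,3,8,5,6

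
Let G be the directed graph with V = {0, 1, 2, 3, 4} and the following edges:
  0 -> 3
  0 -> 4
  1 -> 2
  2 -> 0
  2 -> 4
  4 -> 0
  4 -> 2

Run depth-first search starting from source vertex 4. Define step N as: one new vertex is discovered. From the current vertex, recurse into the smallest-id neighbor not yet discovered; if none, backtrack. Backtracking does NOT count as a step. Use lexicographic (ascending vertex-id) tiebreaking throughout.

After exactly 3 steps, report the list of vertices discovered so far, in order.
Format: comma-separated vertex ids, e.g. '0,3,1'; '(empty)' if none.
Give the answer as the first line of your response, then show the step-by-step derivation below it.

4,0,3

step 1: discover 4; path=4; order=4
step 2: discover 0; path=4>0; order=4,0
step 3: discover 3; path=4>0>3; order=4,0,3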